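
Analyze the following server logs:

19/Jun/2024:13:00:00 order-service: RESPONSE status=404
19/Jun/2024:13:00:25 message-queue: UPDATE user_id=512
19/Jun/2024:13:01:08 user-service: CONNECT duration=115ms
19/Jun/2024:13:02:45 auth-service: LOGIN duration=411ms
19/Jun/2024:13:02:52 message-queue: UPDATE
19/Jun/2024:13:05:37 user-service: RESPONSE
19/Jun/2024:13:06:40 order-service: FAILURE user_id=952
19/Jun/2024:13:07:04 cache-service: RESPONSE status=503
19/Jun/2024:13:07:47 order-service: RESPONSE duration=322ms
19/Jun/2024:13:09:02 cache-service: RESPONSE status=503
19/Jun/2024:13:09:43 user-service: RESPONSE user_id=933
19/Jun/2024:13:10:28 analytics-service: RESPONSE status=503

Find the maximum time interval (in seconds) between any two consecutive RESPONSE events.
337

To find the longest gap:

1. Extract all RESPONSE events in chronological order
2. Calculate time differences between consecutive events
3. Find the maximum difference
4. Longest gap: 337 seconds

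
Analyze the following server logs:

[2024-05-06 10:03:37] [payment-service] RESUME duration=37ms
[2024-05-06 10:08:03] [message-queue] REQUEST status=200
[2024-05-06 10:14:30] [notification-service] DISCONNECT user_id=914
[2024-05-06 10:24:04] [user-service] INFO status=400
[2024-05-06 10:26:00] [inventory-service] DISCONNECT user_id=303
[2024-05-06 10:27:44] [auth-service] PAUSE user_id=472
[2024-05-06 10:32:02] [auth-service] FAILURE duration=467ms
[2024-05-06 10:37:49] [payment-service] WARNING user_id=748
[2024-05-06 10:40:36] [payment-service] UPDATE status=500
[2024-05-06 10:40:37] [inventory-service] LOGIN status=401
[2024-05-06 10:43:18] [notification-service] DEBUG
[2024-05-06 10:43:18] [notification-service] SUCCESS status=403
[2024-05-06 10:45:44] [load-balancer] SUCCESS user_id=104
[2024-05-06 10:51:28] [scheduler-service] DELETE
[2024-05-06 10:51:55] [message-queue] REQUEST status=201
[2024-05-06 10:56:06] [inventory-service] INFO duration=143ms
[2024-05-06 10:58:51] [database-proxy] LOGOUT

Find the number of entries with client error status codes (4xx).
3

To find matching entries:

1. Pattern to match: client error status codes (4xx)
2. Scan each log entry for the pattern
3. Count matches: 3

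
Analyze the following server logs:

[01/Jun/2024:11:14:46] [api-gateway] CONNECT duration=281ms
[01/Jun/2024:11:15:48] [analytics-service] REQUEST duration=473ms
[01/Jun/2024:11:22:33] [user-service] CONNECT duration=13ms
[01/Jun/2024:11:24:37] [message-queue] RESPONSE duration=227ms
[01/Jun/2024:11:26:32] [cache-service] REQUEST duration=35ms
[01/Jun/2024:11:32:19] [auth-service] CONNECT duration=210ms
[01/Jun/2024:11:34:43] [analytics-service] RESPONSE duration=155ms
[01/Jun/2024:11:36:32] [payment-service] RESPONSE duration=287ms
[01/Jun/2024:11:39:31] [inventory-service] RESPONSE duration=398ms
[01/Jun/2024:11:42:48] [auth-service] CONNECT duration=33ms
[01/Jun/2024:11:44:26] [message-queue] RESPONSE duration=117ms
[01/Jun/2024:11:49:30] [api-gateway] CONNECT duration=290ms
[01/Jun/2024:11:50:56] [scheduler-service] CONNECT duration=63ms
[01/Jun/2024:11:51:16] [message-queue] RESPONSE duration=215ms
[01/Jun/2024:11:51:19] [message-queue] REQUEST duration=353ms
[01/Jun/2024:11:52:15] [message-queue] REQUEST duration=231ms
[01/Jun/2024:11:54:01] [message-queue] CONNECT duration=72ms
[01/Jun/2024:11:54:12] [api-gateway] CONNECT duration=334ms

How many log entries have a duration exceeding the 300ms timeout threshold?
4

To count timeouts:

1. Threshold: 300ms
2. Extract duration from each log entry
3. Count entries where duration > 300
4. Timeout count: 4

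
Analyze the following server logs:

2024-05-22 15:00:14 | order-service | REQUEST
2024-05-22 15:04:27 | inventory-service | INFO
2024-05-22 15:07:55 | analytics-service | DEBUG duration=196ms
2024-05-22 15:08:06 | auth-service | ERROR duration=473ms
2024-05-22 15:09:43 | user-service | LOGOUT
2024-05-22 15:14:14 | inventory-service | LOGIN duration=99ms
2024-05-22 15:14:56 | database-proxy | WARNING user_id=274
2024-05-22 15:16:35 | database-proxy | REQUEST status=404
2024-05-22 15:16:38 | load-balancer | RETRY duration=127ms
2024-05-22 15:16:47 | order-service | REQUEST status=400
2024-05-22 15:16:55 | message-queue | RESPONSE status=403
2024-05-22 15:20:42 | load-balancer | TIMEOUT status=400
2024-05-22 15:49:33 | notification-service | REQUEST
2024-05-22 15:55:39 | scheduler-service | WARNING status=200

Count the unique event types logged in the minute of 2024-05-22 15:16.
3

To count unique event types:

1. Filter events in the minute starting at 2024-05-22 15:16
2. Extract event types from matching entries
3. Count unique types: 3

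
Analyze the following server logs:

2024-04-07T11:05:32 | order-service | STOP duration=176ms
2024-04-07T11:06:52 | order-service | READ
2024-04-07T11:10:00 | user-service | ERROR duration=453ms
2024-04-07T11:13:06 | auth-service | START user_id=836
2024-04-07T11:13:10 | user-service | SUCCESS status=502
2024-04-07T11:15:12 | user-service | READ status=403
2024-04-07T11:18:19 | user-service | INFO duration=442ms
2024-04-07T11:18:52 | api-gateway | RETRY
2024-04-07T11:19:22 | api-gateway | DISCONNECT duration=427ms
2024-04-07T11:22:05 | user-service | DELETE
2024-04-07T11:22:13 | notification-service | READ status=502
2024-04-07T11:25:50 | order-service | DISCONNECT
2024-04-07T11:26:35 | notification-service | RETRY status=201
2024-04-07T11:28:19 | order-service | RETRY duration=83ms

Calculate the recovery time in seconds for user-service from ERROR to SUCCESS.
190

To calculate recovery time:

1. Find ERROR event for user-service: 2024-04-07T11:10:00
2. Find next SUCCESS event for user-service: 2024-04-07T11:13:10
3. Recovery time: 2024-04-07T11:13:10 - 2024-04-07T11:10:00 = 190 seconds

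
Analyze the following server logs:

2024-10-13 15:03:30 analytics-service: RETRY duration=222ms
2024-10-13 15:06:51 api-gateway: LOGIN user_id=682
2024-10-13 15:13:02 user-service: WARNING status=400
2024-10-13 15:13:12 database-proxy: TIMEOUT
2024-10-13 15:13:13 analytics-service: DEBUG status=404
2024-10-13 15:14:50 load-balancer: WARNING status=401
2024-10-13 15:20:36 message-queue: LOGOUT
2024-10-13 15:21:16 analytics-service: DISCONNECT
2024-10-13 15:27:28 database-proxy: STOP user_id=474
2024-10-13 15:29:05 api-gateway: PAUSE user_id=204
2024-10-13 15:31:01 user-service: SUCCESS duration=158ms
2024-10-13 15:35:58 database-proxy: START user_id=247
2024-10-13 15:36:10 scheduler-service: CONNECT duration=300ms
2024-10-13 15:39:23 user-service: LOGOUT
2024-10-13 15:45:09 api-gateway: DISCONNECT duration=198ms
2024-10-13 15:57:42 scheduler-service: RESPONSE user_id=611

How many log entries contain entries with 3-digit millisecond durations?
4

To find matching entries:

1. Pattern to match: entries with 3-digit millisecond durations
2. Scan each log entry for the pattern
3. Count matches: 4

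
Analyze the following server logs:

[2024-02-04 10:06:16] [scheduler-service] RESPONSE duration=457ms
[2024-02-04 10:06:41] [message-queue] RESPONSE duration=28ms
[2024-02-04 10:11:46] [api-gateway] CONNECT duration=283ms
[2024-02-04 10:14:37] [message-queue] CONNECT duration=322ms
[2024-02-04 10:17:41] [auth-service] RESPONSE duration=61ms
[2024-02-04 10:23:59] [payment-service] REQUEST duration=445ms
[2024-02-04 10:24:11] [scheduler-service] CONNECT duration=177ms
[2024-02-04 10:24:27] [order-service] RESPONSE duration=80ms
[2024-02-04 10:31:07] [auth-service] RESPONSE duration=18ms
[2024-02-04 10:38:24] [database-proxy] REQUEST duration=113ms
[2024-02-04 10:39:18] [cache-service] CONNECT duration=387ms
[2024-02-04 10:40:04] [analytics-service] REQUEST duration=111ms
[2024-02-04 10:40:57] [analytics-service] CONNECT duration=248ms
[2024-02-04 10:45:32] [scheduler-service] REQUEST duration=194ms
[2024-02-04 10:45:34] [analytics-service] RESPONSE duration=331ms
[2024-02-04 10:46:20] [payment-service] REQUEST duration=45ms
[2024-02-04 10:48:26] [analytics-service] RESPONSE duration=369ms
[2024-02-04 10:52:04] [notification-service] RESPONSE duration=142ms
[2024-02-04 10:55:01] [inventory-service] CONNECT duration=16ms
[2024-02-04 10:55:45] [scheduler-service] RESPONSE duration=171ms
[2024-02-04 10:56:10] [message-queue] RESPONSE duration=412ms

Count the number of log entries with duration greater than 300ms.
7

To count timeouts:

1. Threshold: 300ms
2. Extract duration from each log entry
3. Count entries where duration > 300
4. Timeout count: 7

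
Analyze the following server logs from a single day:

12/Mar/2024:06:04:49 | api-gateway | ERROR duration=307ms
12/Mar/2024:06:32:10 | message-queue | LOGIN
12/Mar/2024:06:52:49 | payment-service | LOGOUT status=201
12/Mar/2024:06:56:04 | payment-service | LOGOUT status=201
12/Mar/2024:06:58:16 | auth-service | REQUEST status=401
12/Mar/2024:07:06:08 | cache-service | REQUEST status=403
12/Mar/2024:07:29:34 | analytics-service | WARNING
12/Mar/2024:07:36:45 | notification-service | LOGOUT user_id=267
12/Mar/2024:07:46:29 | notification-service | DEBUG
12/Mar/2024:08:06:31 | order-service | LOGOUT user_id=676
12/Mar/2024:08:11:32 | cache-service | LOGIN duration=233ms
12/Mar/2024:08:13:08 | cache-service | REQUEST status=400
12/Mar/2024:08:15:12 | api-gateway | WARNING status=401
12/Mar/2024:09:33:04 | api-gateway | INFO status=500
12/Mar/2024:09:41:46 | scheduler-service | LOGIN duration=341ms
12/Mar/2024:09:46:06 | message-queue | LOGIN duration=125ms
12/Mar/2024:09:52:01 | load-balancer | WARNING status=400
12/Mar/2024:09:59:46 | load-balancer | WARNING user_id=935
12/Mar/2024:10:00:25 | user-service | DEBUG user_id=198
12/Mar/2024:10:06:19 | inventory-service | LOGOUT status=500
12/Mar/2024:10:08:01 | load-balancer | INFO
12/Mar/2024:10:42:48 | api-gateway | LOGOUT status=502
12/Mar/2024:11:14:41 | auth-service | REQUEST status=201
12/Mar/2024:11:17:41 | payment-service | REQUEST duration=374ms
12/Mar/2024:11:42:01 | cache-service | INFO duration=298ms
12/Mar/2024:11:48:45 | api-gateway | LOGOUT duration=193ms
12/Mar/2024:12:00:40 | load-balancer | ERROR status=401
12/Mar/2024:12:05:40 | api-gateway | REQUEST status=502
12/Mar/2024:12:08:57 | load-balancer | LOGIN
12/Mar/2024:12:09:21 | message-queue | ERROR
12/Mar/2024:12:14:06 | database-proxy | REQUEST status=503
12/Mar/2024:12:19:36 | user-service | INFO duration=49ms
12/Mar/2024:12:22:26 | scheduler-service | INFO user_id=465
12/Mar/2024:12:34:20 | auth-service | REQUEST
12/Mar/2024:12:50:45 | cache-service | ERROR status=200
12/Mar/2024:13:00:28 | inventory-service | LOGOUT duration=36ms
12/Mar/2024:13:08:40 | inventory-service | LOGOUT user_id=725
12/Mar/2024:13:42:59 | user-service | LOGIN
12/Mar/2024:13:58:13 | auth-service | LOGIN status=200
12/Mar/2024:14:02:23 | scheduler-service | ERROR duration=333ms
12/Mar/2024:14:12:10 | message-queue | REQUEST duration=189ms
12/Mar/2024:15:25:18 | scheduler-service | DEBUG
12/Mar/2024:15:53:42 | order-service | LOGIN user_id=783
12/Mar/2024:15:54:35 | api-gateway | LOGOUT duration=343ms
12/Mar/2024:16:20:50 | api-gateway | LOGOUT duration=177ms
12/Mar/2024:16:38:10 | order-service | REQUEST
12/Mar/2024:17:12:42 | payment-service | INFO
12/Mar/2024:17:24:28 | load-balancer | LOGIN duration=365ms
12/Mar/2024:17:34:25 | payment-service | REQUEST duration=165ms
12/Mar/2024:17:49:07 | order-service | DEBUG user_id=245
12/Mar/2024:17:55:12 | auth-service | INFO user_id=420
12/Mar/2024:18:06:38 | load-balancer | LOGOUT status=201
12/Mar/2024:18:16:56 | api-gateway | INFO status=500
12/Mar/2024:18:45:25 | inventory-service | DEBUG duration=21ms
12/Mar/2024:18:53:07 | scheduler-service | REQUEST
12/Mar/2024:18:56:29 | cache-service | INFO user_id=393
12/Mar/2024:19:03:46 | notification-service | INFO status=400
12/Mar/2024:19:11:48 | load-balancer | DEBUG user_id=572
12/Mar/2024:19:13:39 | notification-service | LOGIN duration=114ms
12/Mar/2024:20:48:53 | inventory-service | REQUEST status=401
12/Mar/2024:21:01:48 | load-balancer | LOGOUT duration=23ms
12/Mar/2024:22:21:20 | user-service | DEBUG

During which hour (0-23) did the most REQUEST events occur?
12

To find the peak hour:

1. Group all REQUEST events by hour
2. Count events in each hour
3. Find hour with maximum count
4. Peak hour: 12 (with 3 events)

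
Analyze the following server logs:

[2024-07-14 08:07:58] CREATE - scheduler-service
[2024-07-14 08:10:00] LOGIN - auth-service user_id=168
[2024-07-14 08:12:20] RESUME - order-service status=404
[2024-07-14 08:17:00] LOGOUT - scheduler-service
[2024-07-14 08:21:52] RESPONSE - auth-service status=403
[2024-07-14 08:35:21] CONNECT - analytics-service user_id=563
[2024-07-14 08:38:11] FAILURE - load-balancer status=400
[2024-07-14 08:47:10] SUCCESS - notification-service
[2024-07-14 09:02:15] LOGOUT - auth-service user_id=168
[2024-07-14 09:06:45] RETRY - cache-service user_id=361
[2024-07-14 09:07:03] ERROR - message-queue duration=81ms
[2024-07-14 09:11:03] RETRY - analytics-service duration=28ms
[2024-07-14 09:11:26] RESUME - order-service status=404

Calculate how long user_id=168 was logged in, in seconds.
3135

To calculate session duration:

1. Find LOGIN event for user_id=168: 2024-07-14 08:10:00
2. Find LOGOUT event for user_id=168: 2024-07-14 09:02:15
3. Session duration: 2024-07-14 09:02:15 - 2024-07-14 08:10:00 = 3135 seconds (52 minutes)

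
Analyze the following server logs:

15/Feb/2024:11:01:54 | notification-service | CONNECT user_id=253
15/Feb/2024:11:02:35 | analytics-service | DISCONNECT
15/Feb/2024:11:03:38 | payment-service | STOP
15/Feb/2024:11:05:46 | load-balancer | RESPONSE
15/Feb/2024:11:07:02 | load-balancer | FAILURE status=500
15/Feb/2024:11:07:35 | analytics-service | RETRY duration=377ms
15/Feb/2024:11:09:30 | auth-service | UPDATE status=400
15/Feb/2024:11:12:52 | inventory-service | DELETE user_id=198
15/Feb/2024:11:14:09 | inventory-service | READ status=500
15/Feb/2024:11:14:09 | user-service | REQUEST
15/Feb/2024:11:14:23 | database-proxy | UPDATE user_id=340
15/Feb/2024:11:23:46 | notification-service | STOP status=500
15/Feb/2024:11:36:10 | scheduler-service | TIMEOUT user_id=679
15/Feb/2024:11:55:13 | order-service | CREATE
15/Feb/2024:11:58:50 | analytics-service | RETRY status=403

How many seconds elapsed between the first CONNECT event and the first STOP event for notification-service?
1312

To find the time between events:

1. Locate the first CONNECT event for notification-service: 15/Feb/2024:11:01:54
2. Locate the first STOP event for notification-service: 15/Feb/2024:11:23:46
3. Calculate the difference: 15/Feb/2024:11:23:46 - 15/Feb/2024:11:01:54 = 1312 seconds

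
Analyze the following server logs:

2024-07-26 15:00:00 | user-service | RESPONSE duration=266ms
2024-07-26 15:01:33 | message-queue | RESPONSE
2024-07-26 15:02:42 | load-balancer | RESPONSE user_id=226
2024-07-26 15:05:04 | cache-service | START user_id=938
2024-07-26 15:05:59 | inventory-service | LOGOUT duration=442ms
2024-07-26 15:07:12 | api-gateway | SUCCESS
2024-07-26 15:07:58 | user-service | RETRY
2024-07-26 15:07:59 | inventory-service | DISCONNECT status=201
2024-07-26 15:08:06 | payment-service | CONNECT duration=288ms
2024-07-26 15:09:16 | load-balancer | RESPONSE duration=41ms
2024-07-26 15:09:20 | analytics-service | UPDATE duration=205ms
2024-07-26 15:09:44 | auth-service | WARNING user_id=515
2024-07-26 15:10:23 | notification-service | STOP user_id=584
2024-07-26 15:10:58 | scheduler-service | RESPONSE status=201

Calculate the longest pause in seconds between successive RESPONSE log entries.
394

To find the longest gap:

1. Extract all RESPONSE events in chronological order
2. Calculate time differences between consecutive events
3. Find the maximum difference
4. Longest gap: 394 seconds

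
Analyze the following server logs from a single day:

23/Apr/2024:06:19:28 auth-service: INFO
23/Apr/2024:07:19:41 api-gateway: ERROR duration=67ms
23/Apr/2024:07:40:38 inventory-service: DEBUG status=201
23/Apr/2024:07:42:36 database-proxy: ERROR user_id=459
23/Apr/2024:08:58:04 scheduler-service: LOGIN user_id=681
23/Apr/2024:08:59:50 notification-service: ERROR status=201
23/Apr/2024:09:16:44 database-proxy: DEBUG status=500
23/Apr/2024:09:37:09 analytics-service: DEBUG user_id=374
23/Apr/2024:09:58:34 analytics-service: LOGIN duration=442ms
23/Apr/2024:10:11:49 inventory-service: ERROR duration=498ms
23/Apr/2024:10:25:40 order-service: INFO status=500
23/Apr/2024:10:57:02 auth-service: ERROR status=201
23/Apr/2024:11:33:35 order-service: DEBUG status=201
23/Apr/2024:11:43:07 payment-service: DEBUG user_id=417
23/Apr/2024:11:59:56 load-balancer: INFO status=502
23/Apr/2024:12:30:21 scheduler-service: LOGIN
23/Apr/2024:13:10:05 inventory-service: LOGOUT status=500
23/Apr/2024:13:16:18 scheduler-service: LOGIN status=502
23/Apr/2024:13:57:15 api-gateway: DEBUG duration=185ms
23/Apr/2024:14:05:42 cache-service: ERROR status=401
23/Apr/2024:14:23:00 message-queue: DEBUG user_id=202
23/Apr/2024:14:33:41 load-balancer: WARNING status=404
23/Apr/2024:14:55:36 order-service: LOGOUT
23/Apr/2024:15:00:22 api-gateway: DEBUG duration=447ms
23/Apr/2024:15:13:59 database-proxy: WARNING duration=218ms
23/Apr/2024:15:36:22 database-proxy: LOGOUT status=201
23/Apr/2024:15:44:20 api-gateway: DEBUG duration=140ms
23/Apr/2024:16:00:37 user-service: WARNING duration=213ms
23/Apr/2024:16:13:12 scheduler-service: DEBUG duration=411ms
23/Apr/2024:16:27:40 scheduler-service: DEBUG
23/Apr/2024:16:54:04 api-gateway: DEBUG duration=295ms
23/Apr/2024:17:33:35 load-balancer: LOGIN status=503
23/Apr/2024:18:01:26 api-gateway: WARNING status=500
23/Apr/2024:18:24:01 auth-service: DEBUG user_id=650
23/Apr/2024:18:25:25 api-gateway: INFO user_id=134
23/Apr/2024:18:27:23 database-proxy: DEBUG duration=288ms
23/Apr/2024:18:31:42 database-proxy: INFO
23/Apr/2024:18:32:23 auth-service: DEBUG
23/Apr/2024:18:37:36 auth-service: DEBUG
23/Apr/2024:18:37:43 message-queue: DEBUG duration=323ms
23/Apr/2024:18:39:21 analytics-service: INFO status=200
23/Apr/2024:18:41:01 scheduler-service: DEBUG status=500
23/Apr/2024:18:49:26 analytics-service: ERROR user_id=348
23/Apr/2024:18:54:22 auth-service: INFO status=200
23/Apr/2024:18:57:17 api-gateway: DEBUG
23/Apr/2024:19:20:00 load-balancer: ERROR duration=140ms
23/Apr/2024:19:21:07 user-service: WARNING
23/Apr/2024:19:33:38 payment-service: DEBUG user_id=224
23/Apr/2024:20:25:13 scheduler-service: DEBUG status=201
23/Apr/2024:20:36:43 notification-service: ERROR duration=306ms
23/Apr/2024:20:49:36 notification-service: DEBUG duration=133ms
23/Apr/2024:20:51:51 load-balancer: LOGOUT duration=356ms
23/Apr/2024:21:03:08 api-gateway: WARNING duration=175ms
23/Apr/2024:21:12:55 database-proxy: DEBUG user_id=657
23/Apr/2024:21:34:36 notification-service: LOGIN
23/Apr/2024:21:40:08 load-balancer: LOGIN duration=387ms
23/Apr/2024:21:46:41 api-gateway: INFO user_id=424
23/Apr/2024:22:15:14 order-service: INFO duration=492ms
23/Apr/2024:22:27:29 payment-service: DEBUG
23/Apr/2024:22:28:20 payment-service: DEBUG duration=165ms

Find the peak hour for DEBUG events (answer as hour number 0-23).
18

To find the peak hour:

1. Group all DEBUG events by hour
2. Count events in each hour
3. Find hour with maximum count
4. Peak hour: 18 (with 7 events)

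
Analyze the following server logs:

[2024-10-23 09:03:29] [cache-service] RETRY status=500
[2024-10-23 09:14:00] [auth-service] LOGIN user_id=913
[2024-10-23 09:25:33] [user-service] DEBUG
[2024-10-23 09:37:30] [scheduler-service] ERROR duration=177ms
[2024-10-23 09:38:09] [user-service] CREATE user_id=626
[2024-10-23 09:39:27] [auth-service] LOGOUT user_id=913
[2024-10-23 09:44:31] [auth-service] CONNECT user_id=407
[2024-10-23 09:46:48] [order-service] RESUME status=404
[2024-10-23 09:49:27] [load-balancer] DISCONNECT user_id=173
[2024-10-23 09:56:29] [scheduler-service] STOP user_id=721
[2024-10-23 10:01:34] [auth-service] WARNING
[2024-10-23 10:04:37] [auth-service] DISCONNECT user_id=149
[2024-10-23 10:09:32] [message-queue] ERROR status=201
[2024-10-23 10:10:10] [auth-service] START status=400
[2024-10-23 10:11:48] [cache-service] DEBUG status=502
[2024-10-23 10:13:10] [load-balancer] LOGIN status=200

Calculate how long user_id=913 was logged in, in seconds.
1527

To calculate session duration:

1. Find LOGIN event for user_id=913: 2024-10-23 09:14:00
2. Find LOGOUT event for user_id=913: 2024-10-23 09:39:27
3. Session duration: 2024-10-23 09:39:27 - 2024-10-23 09:14:00 = 1527 seconds (25 minutes)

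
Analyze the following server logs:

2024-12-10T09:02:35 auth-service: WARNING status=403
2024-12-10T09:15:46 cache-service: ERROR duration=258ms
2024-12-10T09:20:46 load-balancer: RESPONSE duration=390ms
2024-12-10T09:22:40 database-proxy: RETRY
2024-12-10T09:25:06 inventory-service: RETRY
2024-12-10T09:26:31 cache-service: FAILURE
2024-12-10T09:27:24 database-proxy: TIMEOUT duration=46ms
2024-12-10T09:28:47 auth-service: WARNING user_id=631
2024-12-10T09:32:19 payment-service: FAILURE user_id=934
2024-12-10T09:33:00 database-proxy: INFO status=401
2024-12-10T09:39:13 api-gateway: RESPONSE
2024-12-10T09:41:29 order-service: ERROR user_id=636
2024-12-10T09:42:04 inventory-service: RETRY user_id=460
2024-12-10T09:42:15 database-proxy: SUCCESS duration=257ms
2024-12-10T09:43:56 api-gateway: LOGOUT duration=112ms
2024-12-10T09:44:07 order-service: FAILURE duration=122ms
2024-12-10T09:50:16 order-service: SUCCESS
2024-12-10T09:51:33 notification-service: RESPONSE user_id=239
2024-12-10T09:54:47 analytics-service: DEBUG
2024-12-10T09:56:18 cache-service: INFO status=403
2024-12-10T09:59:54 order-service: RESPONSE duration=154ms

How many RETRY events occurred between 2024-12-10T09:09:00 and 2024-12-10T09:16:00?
0

To count events in the time window:

1. Window boundaries: 2024-12-10T09:09:00 to 2024-12-10T09:16:00
2. Filter for RETRY events within this window
3. Count matching events: 0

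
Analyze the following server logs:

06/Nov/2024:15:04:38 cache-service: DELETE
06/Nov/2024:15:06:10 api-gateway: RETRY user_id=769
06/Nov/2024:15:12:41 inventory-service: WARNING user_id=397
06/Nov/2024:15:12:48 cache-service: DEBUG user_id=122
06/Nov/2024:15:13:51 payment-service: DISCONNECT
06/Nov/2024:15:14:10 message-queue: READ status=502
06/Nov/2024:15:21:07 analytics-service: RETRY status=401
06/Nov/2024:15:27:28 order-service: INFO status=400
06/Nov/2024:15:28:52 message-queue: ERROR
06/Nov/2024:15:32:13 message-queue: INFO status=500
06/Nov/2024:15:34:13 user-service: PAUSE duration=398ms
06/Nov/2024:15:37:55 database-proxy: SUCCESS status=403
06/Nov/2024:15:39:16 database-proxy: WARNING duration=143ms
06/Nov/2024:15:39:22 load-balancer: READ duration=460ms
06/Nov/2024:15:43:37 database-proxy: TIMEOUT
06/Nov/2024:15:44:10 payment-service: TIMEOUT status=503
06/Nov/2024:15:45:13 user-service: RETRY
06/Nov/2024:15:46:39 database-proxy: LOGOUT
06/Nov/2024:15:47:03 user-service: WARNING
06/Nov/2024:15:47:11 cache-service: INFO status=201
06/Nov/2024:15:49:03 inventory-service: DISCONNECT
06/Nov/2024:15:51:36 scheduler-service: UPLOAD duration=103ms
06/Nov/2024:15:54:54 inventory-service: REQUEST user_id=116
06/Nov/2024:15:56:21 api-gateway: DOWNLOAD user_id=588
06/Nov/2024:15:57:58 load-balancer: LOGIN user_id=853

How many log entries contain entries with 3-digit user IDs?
6

To find matching entries:

1. Pattern to match: entries with 3-digit user IDs
2. Scan each log entry for the pattern
3. Count matches: 6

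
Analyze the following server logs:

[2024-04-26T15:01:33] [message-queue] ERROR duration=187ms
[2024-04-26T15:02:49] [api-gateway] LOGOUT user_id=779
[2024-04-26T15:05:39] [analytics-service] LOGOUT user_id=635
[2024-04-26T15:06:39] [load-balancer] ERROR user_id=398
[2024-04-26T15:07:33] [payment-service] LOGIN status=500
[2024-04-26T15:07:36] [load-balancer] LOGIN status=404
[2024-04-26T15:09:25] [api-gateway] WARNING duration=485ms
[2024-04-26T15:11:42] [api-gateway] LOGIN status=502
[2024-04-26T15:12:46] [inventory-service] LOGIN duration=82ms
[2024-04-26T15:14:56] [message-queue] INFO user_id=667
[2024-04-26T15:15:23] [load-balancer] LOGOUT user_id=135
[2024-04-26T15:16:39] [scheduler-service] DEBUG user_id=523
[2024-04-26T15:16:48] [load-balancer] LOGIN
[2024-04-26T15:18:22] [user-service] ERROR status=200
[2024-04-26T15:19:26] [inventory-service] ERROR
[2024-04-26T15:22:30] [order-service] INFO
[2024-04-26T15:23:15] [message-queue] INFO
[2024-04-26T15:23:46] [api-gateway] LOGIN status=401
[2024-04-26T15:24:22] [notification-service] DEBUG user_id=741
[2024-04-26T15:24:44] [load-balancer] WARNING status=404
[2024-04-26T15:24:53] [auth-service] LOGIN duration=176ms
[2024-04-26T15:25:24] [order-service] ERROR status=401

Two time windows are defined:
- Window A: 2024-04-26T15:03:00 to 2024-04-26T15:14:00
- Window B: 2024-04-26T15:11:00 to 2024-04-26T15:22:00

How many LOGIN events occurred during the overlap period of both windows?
2

To find overlap events:

1. Window A: 2024-04-26T15:03:00 to 2024-04-26T15:14:00
2. Window B: 2024-04-26T15:11:00 to 2024-04-26T15:22:00
3. Overlap period: 2024-04-26T15:11:00 to 2024-04-26T15:14:00
4. Count LOGIN events in overlap: 2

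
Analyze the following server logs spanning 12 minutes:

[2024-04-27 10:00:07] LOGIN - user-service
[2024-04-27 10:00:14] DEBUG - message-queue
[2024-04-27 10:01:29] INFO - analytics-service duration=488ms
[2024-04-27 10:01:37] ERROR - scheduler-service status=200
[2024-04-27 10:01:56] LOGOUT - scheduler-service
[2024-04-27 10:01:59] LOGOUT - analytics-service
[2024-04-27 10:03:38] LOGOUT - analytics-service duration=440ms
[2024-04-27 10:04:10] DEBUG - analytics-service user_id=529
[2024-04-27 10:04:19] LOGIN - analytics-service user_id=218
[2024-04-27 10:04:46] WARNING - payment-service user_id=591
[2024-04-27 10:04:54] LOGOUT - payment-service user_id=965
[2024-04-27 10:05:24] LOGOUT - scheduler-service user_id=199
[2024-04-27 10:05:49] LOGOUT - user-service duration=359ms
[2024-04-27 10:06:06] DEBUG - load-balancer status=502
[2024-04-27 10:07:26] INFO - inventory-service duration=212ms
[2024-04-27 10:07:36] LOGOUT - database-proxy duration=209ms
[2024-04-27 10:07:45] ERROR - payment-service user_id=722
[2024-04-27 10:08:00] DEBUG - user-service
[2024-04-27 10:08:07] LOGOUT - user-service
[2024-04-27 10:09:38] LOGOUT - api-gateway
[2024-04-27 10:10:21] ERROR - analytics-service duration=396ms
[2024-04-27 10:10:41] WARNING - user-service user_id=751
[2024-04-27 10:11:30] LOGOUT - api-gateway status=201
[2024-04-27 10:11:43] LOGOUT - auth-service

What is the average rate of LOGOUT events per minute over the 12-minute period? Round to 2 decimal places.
0.92

To calculate the rate:

1. Count total LOGOUT events: 11
2. Total time period: 12 minutes
3. Rate = 11 / 12 = 0.92 events per minute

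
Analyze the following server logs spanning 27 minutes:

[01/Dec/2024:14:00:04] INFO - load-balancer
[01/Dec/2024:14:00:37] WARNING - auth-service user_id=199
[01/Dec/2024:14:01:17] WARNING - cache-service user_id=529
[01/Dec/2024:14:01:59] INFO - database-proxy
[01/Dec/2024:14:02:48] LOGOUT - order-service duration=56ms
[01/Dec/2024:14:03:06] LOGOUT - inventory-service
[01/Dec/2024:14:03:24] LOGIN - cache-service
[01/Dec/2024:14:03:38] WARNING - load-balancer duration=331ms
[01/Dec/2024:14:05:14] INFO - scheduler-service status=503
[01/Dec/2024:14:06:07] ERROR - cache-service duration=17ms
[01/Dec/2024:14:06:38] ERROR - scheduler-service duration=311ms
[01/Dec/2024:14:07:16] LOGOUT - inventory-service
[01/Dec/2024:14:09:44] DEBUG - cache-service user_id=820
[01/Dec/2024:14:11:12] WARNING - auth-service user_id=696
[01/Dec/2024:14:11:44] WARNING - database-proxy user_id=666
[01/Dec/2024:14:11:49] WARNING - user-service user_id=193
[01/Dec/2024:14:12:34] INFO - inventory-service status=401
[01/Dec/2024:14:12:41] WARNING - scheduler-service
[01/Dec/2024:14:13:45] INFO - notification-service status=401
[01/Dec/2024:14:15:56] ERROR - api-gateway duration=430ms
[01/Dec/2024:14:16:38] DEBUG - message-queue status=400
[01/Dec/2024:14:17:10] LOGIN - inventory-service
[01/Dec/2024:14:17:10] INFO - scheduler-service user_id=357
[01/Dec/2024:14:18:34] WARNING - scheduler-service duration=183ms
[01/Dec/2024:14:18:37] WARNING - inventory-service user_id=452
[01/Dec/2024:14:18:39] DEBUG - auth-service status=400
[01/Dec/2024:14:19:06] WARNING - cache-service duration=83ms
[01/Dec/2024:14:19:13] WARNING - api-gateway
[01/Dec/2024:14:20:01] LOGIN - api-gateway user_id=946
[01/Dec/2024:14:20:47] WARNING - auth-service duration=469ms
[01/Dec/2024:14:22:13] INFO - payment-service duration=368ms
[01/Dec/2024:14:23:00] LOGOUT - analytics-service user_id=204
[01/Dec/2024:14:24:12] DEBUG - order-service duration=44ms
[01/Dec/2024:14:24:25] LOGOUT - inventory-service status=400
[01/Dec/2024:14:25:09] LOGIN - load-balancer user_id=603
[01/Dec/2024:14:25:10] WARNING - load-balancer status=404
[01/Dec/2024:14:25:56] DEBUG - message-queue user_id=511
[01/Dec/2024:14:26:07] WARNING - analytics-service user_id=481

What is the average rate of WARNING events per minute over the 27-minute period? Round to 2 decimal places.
0.52

To calculate the rate:

1. Count total WARNING events: 14
2. Total time period: 27 minutes
3. Rate = 14 / 27 = 0.52 events per minute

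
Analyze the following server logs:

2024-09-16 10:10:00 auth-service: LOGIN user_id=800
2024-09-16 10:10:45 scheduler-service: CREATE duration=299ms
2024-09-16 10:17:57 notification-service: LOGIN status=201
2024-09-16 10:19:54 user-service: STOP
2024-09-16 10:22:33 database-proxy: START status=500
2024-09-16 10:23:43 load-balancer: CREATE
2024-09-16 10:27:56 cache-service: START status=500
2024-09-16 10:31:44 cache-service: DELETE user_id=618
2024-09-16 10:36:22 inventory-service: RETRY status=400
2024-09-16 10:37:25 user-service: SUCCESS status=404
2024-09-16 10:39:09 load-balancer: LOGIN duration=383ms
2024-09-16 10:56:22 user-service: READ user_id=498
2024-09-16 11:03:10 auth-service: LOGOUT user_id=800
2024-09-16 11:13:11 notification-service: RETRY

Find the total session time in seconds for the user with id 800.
3190

To calculate session duration:

1. Find LOGIN event for user_id=800: 2024-09-16 10:10:00
2. Find LOGOUT event for user_id=800: 2024-09-16 11:03:10
3. Session duration: 2024-09-16 11:03:10 - 2024-09-16 10:10:00 = 3190 seconds (53 minutes)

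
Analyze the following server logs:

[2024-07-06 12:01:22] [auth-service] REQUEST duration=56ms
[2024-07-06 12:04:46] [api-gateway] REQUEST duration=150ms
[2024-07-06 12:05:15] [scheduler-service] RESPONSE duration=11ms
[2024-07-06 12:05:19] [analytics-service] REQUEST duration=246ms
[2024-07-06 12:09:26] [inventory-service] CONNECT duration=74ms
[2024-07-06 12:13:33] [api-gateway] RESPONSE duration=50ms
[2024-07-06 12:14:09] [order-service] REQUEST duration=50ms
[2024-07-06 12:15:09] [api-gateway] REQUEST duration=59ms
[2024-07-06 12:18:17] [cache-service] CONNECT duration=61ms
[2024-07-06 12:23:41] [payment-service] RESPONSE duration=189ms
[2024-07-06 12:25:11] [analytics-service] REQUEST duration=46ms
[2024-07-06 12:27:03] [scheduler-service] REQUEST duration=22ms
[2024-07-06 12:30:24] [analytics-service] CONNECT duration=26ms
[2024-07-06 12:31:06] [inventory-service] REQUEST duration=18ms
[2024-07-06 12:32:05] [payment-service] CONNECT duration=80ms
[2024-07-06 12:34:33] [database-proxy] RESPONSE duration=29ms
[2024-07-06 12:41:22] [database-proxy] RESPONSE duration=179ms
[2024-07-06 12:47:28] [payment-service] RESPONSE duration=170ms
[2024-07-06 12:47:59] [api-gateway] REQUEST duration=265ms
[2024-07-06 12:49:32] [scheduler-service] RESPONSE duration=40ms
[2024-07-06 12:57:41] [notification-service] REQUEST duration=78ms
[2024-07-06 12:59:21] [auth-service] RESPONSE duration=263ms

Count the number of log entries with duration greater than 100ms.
7

To count timeouts:

1. Threshold: 100ms
2. Extract duration from each log entry
3. Count entries where duration > 100
4. Timeout count: 7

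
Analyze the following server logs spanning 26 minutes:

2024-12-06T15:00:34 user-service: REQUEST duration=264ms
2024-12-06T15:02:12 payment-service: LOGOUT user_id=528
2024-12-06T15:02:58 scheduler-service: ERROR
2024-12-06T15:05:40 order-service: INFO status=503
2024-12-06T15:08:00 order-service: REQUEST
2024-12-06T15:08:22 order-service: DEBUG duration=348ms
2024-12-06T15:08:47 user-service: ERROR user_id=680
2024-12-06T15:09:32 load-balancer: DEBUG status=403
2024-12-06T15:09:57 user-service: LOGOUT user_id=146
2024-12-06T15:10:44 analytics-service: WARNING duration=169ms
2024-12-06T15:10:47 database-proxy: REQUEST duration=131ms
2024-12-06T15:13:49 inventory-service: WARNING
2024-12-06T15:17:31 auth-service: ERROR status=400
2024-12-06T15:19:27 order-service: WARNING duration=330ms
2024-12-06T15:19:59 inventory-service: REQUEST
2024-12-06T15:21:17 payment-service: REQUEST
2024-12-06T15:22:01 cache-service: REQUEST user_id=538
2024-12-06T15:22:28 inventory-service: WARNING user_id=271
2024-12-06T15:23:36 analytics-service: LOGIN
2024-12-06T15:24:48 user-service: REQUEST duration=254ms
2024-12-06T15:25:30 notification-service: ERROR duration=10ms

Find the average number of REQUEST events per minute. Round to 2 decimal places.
0.27

To calculate the rate:

1. Count total REQUEST events: 7
2. Total time period: 26 minutes
3. Rate = 7 / 26 = 0.27 events per minute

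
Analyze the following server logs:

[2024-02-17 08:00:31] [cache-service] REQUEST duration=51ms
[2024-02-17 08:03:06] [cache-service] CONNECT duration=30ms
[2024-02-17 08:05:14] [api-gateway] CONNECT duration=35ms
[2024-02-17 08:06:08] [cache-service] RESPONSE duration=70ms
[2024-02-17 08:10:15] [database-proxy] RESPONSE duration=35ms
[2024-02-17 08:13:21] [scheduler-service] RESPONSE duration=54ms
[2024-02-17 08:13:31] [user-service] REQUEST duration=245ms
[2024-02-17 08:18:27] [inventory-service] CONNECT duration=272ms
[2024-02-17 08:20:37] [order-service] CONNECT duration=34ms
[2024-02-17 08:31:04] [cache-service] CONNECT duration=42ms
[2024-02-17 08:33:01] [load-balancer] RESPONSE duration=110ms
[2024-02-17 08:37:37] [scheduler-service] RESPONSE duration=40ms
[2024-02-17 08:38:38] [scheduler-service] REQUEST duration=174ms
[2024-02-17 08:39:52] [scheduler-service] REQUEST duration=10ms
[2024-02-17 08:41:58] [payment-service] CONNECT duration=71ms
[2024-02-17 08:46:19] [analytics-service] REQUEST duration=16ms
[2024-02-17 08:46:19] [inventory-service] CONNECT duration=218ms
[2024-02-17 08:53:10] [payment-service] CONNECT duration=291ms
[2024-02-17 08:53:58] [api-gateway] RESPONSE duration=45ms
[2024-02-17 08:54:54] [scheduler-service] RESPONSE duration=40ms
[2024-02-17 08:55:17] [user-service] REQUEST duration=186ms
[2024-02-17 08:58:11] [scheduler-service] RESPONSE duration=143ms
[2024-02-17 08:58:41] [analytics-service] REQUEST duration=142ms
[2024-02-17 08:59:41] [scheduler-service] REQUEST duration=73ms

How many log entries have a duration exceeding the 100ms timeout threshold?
9

To count timeouts:

1. Threshold: 100ms
2. Extract duration from each log entry
3. Count entries where duration > 100
4. Timeout count: 9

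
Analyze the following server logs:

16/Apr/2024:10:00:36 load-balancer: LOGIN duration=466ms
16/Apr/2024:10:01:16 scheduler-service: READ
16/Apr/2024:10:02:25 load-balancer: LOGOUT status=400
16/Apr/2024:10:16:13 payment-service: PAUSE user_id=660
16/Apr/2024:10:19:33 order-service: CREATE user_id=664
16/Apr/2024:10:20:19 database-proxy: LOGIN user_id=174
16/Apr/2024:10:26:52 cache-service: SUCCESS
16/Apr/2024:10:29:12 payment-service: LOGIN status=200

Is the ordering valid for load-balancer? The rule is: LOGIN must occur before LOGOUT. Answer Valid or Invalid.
Valid

To validate ordering:

1. Required order: LOGIN → LOGOUT
2. Rule: LOGIN must occur before LOGOUT
3. Check actual order of events for load-balancer
4. Result: Valid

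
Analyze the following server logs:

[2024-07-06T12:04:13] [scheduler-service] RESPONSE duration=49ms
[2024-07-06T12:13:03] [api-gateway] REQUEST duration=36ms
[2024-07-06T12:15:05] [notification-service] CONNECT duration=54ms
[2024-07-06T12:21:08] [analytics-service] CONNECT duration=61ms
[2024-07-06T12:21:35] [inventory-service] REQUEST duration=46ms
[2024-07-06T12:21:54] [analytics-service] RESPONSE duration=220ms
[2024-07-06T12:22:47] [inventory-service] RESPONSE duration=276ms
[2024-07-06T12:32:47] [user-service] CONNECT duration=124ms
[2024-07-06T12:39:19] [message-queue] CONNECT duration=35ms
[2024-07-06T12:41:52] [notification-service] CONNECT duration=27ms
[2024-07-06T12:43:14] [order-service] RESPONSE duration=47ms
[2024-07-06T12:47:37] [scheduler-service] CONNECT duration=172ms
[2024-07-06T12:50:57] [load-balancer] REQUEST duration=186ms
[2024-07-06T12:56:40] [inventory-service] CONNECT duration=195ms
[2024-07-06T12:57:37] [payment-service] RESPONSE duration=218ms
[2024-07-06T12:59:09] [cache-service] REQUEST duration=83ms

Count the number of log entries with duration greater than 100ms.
7

To count timeouts:

1. Threshold: 100ms
2. Extract duration from each log entry
3. Count entries where duration > 100
4. Timeout count: 7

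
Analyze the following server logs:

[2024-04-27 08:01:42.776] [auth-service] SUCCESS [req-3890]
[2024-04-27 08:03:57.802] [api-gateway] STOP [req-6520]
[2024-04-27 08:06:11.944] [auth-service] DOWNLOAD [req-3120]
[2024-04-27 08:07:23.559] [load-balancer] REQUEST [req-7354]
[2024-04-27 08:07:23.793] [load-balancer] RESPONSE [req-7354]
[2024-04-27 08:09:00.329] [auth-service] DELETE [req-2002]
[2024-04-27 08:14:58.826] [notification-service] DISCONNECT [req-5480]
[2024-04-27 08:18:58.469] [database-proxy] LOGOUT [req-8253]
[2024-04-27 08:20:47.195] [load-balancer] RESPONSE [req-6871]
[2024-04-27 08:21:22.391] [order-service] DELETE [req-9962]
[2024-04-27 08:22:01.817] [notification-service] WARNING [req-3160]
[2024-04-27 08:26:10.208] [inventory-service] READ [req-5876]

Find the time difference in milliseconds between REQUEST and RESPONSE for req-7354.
234

To calculate latency:

1. Find REQUEST with id req-7354: 2024-04-27 08:07:23.559
2. Find RESPONSE with id req-7354: 2024-04-27 08:07:23.793
3. Latency: 2024-04-27 08:07:23.793 - 2024-04-27 08:07:23.559 = 234ms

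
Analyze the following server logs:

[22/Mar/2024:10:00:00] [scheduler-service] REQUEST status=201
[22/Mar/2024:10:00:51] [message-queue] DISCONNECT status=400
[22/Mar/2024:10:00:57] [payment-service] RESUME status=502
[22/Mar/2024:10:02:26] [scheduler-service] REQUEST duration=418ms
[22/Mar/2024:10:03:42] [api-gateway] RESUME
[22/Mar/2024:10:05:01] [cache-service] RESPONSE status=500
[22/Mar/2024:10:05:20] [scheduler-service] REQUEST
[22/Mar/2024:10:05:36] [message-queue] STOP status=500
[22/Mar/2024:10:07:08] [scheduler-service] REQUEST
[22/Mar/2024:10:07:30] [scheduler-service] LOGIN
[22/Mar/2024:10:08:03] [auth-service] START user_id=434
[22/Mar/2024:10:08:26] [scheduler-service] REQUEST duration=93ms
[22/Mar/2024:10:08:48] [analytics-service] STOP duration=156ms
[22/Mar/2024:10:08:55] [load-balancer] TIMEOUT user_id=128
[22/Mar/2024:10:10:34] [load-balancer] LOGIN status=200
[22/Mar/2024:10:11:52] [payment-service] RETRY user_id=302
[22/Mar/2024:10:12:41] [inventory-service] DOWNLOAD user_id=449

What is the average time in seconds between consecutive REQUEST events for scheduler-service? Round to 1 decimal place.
126.5

To calculate average interval:

1. Find all REQUEST events for scheduler-service in order
2. Calculate time gaps between consecutive events
3. Compute mean of gaps: 506 / 4 = 126.5 seconds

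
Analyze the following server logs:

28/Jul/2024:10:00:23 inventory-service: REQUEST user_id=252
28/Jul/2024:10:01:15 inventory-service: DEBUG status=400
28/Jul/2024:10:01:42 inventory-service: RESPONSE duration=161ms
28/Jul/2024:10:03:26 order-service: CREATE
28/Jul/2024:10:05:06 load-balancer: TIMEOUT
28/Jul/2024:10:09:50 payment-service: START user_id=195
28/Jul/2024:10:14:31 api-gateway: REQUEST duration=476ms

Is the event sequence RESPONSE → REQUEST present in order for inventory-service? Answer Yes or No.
No

To verify sequence order:

1. Find all events in sequence RESPONSE → REQUEST for inventory-service
2. Extract their timestamps
3. Check if timestamps are in ascending order
4. Result: No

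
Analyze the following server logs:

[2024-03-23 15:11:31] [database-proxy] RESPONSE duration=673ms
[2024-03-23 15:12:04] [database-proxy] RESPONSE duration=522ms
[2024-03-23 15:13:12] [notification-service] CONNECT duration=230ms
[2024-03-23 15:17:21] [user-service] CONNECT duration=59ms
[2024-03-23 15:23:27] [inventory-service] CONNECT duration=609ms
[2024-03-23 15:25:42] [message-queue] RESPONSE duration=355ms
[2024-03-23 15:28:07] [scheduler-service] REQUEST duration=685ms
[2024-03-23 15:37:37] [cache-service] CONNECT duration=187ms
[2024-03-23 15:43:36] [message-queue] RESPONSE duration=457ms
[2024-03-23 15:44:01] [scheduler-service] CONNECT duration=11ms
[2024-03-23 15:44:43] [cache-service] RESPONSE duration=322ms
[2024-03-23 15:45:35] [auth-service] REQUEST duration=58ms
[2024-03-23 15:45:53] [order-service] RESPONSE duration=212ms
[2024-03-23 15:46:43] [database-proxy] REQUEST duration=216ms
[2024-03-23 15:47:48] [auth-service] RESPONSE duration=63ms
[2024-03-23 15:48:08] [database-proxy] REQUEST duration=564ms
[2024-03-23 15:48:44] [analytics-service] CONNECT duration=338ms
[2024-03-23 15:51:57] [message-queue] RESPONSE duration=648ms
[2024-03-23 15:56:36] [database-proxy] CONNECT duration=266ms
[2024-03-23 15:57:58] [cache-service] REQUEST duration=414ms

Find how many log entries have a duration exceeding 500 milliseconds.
6

To count timeouts:

1. Threshold: 500ms
2. Extract duration from each log entry
3. Count entries where duration > 500
4. Timeout count: 6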